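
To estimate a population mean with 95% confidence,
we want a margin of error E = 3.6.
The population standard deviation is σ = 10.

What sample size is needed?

Answer: n = 30

Derivation:
z_0.025 = 1.960
n = (z×σ/E)² = (1.960×10/3.6)²
n = 29.6420
Round up: n = 30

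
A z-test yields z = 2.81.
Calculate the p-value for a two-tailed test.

Answer: p-value ≈ 0.0050

Derivation:
For z = 2.81:
p = 2×P(Z > |2.81|) = 2×(1 - Φ(2.81)) = 0.0050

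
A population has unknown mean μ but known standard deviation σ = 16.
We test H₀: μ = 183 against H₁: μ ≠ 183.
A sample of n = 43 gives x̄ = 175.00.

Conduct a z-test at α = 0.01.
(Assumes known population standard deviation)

Standard error: SE = σ/√n = 16/√43 = 2.4400
z-statistic: z = (x̄ - μ₀)/SE = (175.00 - 183)/2.4400 = -3.2787
Critical value: ±2.576
p-value = 0.0010
Decision: reject H₀

Answer: z = -3.2787, reject H₀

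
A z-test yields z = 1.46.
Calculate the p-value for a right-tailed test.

For z = 1.46:
p = P(Z > 1.46) = 1 - Φ(1.46) = 0.0721

Answer: p-value ≈ 0.0721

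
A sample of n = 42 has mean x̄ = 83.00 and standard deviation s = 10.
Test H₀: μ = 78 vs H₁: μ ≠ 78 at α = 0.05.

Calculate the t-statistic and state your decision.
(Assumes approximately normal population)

df = n - 1 = 41
SE = s/√n = 10/√42 = 1.5430
t = (x̄ - μ₀)/SE = (83.00 - 78)/1.5430 = 3.2404
Critical value: t_{0.025,41} = ±2.020
p-value ≈ 0.0024
Decision: reject H₀

Answer: t = 3.2404, reject H₀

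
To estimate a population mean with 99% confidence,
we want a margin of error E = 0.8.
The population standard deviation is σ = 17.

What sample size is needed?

Answer: n = 2997

Derivation:
z_0.005 = 2.576
n = (z×σ/E)² = (2.576×17/0.8)²
n = 2996.4676
Round up: n = 2997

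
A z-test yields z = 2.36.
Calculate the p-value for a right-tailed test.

Answer: p-value ≈ 0.0091

Derivation:
For z = 2.36:
p = P(Z > 2.36) = 1 - Φ(2.36) = 0.0091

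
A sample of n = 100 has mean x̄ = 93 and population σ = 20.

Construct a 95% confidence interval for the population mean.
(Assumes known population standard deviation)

Confidence level: 95%, α = 0.05
z_0.025 = 1.960
SE = σ/√n = 20/√100 = 2.0000
Margin of error = 1.960 × 2.0000 = 3.9200
CI: x̄ ± margin = 93 ± 3.9200
CI: (89.0800, 96.9200)

Answer: (89.0800, 96.9200)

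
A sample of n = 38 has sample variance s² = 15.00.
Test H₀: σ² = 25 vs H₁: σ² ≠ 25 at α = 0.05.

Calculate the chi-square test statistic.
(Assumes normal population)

Answer: χ² = 22.2000, fail to reject H₀

Derivation:
df = n - 1 = 37
χ² = (n-1)s²/σ₀² = 37×15.00/25 = 22.2000
Critical values: χ²_{0.975,37} = 22.106, χ²_{0.025,37} = 55.668
Rejection region: χ² < 22.106 or χ² > 55.668
Decision: fail to reject H₀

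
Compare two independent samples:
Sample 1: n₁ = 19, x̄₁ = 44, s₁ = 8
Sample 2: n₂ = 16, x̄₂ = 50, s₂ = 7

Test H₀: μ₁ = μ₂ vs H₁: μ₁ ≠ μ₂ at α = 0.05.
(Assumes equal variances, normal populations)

Answer: t = -2.3385, reject H₀

Derivation:
Pooled variance: s²_p = [18×8² + 15×7²]/(33) = 57.1818
s_p = 7.5619
SE = s_p×√(1/n₁ + 1/n₂) = 7.5619×√(1/19 + 1/16) = 2.5658
t = (x̄₁ - x̄₂)/SE = (44 - 50)/2.5658 = -2.3385
df = 33, t-critical = ±2.035
Decision: reject H₀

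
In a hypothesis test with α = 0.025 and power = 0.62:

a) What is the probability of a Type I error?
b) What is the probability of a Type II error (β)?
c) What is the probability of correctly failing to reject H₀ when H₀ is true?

a) Type I error probability = α = 0.025
b) Power = P(reject H₀ | H₁ true) = 1 - β = 0.62, so Type II error probability = β = 1 - Power = 0.38
c) P(fail to reject H₀ | H₀ true) = 1 - α = 0.975

Answer: a) 0.025, b) 0.38, c) 0.975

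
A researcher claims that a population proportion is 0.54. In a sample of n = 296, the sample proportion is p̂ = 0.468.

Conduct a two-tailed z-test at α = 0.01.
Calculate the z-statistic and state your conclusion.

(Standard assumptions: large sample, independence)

H₀: p = 0.54, H₁: p ≠ 0.54
Standard error: SE = √(p₀(1-p₀)/n) = √(0.54×0.46/296) = 0.028969
z-statistic: z = (p̂ - p₀)/SE = (0.468 - 0.54)/0.028969 = -2.4854
Critical value: z_0.005 = ±2.576
p-value = 0.0129
Decision: fail to reject H₀ at α = 0.01

Answer: z = -2.4854, fail to reject H₀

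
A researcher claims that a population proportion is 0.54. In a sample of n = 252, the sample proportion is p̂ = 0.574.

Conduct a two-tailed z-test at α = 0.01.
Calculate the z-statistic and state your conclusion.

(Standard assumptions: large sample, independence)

H₀: p = 0.54, H₁: p ≠ 0.54
Standard error: SE = √(p₀(1-p₀)/n) = √(0.54×0.46/252) = 0.031396
z-statistic: z = (p̂ - p₀)/SE = (0.574 - 0.54)/0.031396 = 1.0829
Critical value: z_0.005 = ±2.576
p-value = 0.2789
Decision: fail to reject H₀ at α = 0.01

Answer: z = 1.0829, fail to reject H₀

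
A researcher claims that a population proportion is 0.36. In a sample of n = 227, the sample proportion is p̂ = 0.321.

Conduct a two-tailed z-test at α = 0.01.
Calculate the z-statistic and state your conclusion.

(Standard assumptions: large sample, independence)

Answer: z = -1.2241, fail to reject H₀

Derivation:
H₀: p = 0.36, H₁: p ≠ 0.36
Standard error: SE = √(p₀(1-p₀)/n) = √(0.36×0.64/227) = 0.031859
z-statistic: z = (p̂ - p₀)/SE = (0.321 - 0.36)/0.031859 = -1.2241
Critical value: z_0.005 = ±2.576
p-value = 0.2209
Decision: fail to reject H₀ at α = 0.01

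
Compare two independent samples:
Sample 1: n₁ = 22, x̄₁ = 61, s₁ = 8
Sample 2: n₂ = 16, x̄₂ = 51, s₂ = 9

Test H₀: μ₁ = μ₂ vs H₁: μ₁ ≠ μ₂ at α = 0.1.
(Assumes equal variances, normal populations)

Pooled variance: s²_p = [21×8² + 15×9²]/(36) = 71.0833
s_p = 8.4311
SE = s_p×√(1/n₁ + 1/n₂) = 8.4311×√(1/22 + 1/16) = 2.7702
t = (x̄₁ - x̄₂)/SE = (61 - 51)/2.7702 = 3.6098
df = 36, t-critical = ±1.688
Decision: reject H₀

Answer: t = 3.6098, reject H₀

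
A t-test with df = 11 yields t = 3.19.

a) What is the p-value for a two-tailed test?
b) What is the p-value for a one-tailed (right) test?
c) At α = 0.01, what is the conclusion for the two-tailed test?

Using t-distribution with df = 11:
a) Two-tailed: p = 2×P(T > 3.19) = 0.0086
b) One-tailed: p = P(T > 3.19) = 0.0043
c) 0.0086 < 0.01, reject H₀

Answer: a) 0.0086, b) 0.0043, c) reject H₀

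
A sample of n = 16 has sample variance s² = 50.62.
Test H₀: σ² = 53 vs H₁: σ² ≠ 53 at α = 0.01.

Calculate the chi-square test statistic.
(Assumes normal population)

Answer: χ² = 14.3264, fail to reject H₀

Derivation:
df = n - 1 = 15
χ² = (n-1)s²/σ₀² = 15×50.62/53 = 14.3264
Critical values: χ²_{0.995,15} = 4.601, χ²_{0.005,15} = 32.801
Rejection region: χ² < 4.601 or χ² > 32.801
Decision: fail to reject H₀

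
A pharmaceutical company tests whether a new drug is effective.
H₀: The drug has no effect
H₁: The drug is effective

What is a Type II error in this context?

Answer: Failing to detect the drug's effect when it actually works

Derivation:
A Type I error (probability α) occurs when we reject a true H₀.
A Type II error (probability β) occurs when we fail to reject a false H₀.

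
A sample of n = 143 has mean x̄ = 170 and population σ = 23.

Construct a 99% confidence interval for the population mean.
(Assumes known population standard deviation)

Answer: (165.0453, 174.9547)

Derivation:
Confidence level: 99%, α = 0.01
z_0.005 = 2.576
SE = σ/√n = 23/√143 = 1.9234
Margin of error = 2.576 × 1.9234 = 4.9547
CI: x̄ ± margin = 170 ± 4.9547
CI: (165.0453, 174.9547)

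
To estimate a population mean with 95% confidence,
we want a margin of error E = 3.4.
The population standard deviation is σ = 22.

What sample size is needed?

Answer: n = 161

Derivation:
z_0.025 = 1.960
n = (z×σ/E)² = (1.960×22/3.4)²
n = 160.8421
Round up: n = 161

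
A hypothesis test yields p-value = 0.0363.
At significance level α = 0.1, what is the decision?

Compare p-value to α:
0.0363 < 0.1
Decision: reject H₀

Answer: reject H₀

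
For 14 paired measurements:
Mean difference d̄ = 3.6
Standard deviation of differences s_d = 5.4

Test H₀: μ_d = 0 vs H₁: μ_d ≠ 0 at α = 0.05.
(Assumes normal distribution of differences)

Answer: t = 2.4945, reject H₀

Derivation:
df = n - 1 = 13
SE = s_d/√n = 5.4/√14 = 1.4432
t = d̄/SE = 3.6/1.4432 = 2.4945
Critical value: t_{0.025,13} = ±2.160
p-value ≈ 0.0269
Decision: reject H₀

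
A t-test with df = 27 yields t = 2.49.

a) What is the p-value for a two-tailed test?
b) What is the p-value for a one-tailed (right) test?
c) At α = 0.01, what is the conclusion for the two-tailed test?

Answer: a) 0.0192, b) 0.0096, c) fail to reject H₀

Derivation:
Using t-distribution with df = 27:
a) Two-tailed: p = 2×P(T > 2.49) = 0.0192
b) One-tailed: p = P(T > 2.49) = 0.0096
c) 0.0192 ≥ 0.01, fail to reject H₀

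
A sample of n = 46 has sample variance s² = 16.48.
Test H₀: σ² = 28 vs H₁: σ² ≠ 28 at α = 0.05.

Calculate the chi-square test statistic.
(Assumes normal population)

Answer: χ² = 26.4857, reject H₀

Derivation:
df = n - 1 = 45
χ² = (n-1)s²/σ₀² = 45×16.48/28 = 26.4857
Critical values: χ²_{0.975,45} = 28.366, χ²_{0.025,45} = 65.410
Rejection region: χ² < 28.366 or χ² > 65.410
Decision: reject H₀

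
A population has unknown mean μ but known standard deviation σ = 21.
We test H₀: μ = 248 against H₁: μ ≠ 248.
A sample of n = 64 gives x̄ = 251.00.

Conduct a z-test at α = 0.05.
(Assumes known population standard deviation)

Standard error: SE = σ/√n = 21/√64 = 2.6250
z-statistic: z = (x̄ - μ₀)/SE = (251.00 - 248)/2.6250 = 1.1429
Critical value: ±1.960
p-value = 0.2531
Decision: fail to reject H₀

Answer: z = 1.1429, fail to reject H₀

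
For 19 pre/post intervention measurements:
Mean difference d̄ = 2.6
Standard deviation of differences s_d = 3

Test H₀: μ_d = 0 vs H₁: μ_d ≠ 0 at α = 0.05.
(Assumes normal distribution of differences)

df = n - 1 = 18
SE = s_d/√n = 3/√19 = 0.6882
t = d̄/SE = 2.6/0.6882 = 3.7780
Critical value: t_{0.025,18} = ±2.101
p-value ≈ 0.0014
Decision: reject H₀

Answer: t = 3.7780, reject H₀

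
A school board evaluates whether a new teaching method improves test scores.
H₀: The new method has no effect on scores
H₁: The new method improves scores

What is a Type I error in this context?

Answer: Concluding the new method improves scores when it actually doesn't

Derivation:
A Type I error (probability α) occurs when we reject a true H₀.
A Type II error (probability β) occurs when we fail to reject a false H₀.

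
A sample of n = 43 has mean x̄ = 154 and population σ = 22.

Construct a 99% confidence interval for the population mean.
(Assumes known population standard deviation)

Confidence level: 99%, α = 0.01
z_0.005 = 2.576
SE = σ/√n = 22/√43 = 3.3550
Margin of error = 2.576 × 3.3550 = 8.6425
CI: x̄ ± margin = 154 ± 8.6425
CI: (145.3575, 162.6425)

Answer: (145.3575, 162.6425)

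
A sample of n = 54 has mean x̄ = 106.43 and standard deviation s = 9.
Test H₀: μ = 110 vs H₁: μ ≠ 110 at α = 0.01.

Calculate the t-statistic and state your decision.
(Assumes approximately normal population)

df = n - 1 = 53
SE = s/√n = 9/√54 = 1.2247
t = (x̄ - μ₀)/SE = (106.43 - 110)/1.2247 = -2.9150
Critical value: t_{0.005,53} = ±2.672
p-value ≈ 0.0052
Decision: reject H₀

Answer: t = -2.9150, reject H₀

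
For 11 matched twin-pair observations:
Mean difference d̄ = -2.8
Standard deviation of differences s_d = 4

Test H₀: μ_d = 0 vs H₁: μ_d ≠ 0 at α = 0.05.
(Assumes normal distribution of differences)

Answer: t = -2.3217, reject H₀

Derivation:
df = n - 1 = 10
SE = s_d/√n = 4/√11 = 1.2060
t = d̄/SE = -2.8/1.2060 = -2.3217
Critical value: t_{0.025,10} = ±2.228
p-value ≈ 0.0426
Decision: reject H₀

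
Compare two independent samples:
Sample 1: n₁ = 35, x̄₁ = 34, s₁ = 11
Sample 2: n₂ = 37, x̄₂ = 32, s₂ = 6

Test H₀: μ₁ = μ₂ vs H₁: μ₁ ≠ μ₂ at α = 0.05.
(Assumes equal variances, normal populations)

Pooled variance: s²_p = [34×11² + 36×6²]/(70) = 77.2857
s_p = 8.7912
SE = s_p×√(1/n₁ + 1/n₂) = 8.7912×√(1/35 + 1/37) = 2.0729
t = (x̄₁ - x̄₂)/SE = (34 - 32)/2.0729 = 0.9648
df = 70, t-critical = ±1.994
Decision: fail to reject H₀

Answer: t = 0.9648, fail to reject H₀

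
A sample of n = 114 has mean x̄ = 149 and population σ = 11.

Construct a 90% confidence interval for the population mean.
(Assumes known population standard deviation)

Confidence level: 90%, α = 0.1
z_0.05 = 1.645
SE = σ/√n = 11/√114 = 1.0302
Margin of error = 1.645 × 1.0302 = 1.6947
CI: x̄ ± margin = 149 ± 1.6947
CI: (147.3053, 150.6947)

Answer: (147.3053, 150.6947)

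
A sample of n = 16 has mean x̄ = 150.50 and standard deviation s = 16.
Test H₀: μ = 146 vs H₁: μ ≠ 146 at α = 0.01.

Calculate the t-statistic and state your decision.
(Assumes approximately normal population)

df = n - 1 = 15
SE = s/√n = 16/√16 = 4.0000
t = (x̄ - μ₀)/SE = (150.50 - 146)/4.0000 = 1.1250
Critical value: t_{0.005,15} = ±2.947
p-value ≈ 0.2783
Decision: fail to reject H₀

Answer: t = 1.1250, fail to reject H₀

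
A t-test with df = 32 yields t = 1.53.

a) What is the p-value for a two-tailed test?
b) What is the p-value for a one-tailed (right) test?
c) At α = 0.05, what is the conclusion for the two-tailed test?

Answer: a) 0.1358, b) 0.0679, c) fail to reject H₀

Derivation:
Using t-distribution with df = 32:
a) Two-tailed: p = 2×P(T > 1.53) = 0.1358
b) One-tailed: p = P(T > 1.53) = 0.0679
c) 0.1358 ≥ 0.05, fail to reject H₀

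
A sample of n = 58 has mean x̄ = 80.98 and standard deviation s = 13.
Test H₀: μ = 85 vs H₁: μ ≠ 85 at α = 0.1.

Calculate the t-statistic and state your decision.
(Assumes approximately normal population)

Answer: t = -2.3550, reject H₀

Derivation:
df = n - 1 = 57
SE = s/√n = 13/√58 = 1.7070
t = (x̄ - μ₀)/SE = (80.98 - 85)/1.7070 = -2.3550
Critical value: t_{0.05,57} = ±1.672
p-value ≈ 0.0220
Decision: reject H₀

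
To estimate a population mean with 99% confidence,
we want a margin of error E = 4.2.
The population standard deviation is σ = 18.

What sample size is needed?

Answer: n = 122

Derivation:
z_0.005 = 2.576
n = (z×σ/E)² = (2.576×18/4.2)²
n = 121.8816
Round up: n = 122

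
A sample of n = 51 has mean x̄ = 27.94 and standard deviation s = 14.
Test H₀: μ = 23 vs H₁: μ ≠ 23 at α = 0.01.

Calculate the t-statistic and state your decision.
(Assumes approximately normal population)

df = n - 1 = 50
SE = s/√n = 14/√51 = 1.9604
t = (x̄ - μ₀)/SE = (27.94 - 23)/1.9604 = 2.5199
Critical value: t_{0.005,50} = ±2.678
p-value ≈ 0.0150
Decision: fail to reject H₀

Answer: t = 2.5199, fail to reject H₀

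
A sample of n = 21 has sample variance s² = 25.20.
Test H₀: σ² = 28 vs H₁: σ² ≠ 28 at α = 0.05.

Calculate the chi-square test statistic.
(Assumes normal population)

df = n - 1 = 20
χ² = (n-1)s²/σ₀² = 20×25.20/28 = 18.0000
Critical values: χ²_{0.975,20} = 9.591, χ²_{0.025,20} = 34.170
Rejection region: χ² < 9.591 or χ² > 34.170
Decision: fail to reject H₀

Answer: χ² = 18.0000, fail to reject H₀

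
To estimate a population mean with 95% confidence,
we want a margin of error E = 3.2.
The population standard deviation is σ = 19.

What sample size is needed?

z_0.025 = 1.960
n = (z×σ/E)² = (1.960×19/3.2)²
n = 135.4314
Round up: n = 136

Answer: n = 136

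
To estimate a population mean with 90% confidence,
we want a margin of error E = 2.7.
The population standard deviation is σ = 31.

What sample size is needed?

z_0.05 = 1.645
n = (z×σ/E)² = (1.645×31/2.7)²
n = 356.7202
Round up: n = 357

Answer: n = 357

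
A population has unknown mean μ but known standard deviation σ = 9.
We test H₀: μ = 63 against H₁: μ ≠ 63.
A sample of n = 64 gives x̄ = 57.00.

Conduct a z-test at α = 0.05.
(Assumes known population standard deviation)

Standard error: SE = σ/√n = 9/√64 = 1.1250
z-statistic: z = (x̄ - μ₀)/SE = (57.00 - 63)/1.1250 = -5.3333
Critical value: ±1.960
p-value < 0.0001
Decision: reject H₀

Answer: z = -5.3333, reject H₀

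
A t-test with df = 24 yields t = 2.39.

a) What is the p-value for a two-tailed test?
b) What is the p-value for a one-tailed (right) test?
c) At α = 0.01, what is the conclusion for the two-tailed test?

Using t-distribution with df = 24:
a) Two-tailed: p = 2×P(T > 2.39) = 0.0251
b) One-tailed: p = P(T > 2.39) = 0.0125
c) 0.0251 ≥ 0.01, fail to reject H₀

Answer: a) 0.0251, b) 0.0125, c) fail to reject H₀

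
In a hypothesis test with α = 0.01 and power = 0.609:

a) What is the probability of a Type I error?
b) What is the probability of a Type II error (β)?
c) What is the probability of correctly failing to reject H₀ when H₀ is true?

Answer: a) 0.01, b) 0.391, c) 0.99

Derivation:
a) Type I error probability = α = 0.01
b) Power = P(reject H₀ | H₁ true) = 1 - β = 0.609, so Type II error probability = β = 1 - Power = 0.391
c) P(fail to reject H₀ | H₀ true) = 1 - α = 0.99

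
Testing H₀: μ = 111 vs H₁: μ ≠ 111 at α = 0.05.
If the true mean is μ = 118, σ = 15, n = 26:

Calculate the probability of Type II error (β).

SE = σ/√n = 15/√26 = 2.9417
Critical values: μ₀ ± z_0.025×SE = 111 ± 1.960×2.9417
Acceptance region: (105.2343, 116.7657)
Under H₁ (μ = 118): z_high = (116.7657 - 118)/2.9417 = -0.4196, z_low = (105.2343 - 118)/2.9417 = -4.3396
β = P(not reject | H₁) = Φ(-0.4196) - Φ(-4.3396) ≈ 0.3374

Answer: β ≈ 0.3374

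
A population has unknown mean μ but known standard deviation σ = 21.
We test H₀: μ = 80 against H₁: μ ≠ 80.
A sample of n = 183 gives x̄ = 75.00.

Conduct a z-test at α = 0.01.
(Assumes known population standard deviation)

Standard error: SE = σ/√n = 21/√183 = 1.5524
z-statistic: z = (x̄ - μ₀)/SE = (75.00 - 80)/1.5524 = -3.2208
Critical value: ±2.576
p-value = 0.0013
Decision: reject H₀

Answer: z = -3.2208, reject H₀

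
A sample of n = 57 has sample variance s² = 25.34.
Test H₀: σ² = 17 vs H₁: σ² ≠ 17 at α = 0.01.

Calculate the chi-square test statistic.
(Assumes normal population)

Answer: χ² = 83.4729, fail to reject H₀

Derivation:
df = n - 1 = 56
χ² = (n-1)s²/σ₀² = 56×25.34/17 = 83.4729
Critical values: χ²_{0.995,56} = 32.490, χ²_{0.005,56} = 86.994
Rejection region: χ² < 32.490 or χ² > 86.994
Decision: fail to reject H₀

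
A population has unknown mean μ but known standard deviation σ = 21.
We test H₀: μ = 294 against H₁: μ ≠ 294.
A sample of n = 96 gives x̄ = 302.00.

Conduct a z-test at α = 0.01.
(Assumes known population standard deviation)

Answer: z = 3.7326, reject H₀

Derivation:
Standard error: SE = σ/√n = 21/√96 = 2.1433
z-statistic: z = (x̄ - μ₀)/SE = (302.00 - 294)/2.1433 = 3.7326
Critical value: ±2.576
p-value = 0.0002
Decision: reject H₀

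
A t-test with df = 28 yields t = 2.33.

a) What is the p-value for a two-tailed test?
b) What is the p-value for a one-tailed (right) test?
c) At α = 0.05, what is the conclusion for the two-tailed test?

Using t-distribution with df = 28:
a) Two-tailed: p = 2×P(T > 2.33) = 0.0272
b) One-tailed: p = P(T > 2.33) = 0.0136
c) 0.0272 < 0.05, reject H₀

Answer: a) 0.0272, b) 0.0136, c) reject H₀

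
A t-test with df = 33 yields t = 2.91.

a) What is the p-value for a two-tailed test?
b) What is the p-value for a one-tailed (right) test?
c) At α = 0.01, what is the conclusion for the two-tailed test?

Answer: a) 0.0064, b) 0.0032, c) reject H₀

Derivation:
Using t-distribution with df = 33:
a) Two-tailed: p = 2×P(T > 2.91) = 0.0064
b) One-tailed: p = P(T > 2.91) = 0.0032
c) 0.0064 < 0.01, reject H₀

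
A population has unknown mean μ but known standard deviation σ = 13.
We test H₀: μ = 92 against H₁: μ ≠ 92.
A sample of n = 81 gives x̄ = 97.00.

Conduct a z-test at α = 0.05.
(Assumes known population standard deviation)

Standard error: SE = σ/√n = 13/√81 = 1.4444
z-statistic: z = (x̄ - μ₀)/SE = (97.00 - 92)/1.4444 = 3.4616
Critical value: ±1.960
p-value = 0.0005
Decision: reject H₀

Answer: z = 3.4616, reject H₀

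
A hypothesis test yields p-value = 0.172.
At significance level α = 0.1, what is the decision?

Compare p-value to α:
0.172 ≥ 0.1
Decision: fail to reject H₀

Answer: fail to reject H₀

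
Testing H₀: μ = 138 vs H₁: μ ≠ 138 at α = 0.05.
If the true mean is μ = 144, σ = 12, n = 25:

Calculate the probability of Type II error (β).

SE = σ/√n = 12/√25 = 2.4000
Critical values: μ₀ ± z_0.025×SE = 138 ± 1.960×2.4000
Acceptance region: (133.2960, 142.7040)
Under H₁ (μ = 144): z_high = (142.7040 - 144)/2.4000 = -0.5400, z_low = (133.2960 - 144)/2.4000 = -4.4600
β = P(not reject | H₁) = Φ(-0.5400) - Φ(-4.4600) ≈ 0.2946

Answer: β ≈ 0.2946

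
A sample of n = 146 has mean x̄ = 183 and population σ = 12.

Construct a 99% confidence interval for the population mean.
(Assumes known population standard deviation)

Confidence level: 99%, α = 0.01
z_0.005 = 2.576
SE = σ/√n = 12/√146 = 0.9931
Margin of error = 2.576 × 0.9931 = 2.5582
CI: x̄ ± margin = 183 ± 2.5582
CI: (180.4418, 185.5582)

Answer: (180.4418, 185.5582)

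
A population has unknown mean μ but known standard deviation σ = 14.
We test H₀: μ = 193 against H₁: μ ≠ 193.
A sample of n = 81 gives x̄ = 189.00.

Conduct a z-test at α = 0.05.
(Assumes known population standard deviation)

Standard error: SE = σ/√n = 14/√81 = 1.5556
z-statistic: z = (x̄ - μ₀)/SE = (189.00 - 193)/1.5556 = -2.5714
Critical value: ±1.960
p-value = 0.0101
Decision: reject H₀

Answer: z = -2.5714, reject H₀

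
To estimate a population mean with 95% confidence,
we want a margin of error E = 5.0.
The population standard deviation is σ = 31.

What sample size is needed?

z_0.025 = 1.960
n = (z×σ/E)² = (1.960×31/5.0)²
n = 147.6711
Round up: n = 148

Answer: n = 148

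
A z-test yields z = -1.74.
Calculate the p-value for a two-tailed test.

For z = -1.74:
p = 2×P(Z > |-1.74|) = 2×(1 - Φ(1.74)) = 0.0819

Answer: p-value ≈ 0.0819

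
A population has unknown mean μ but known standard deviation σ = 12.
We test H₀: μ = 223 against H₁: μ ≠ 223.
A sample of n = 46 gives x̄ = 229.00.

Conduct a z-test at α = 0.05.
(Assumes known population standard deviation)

Answer: z = 3.3912, reject H₀

Derivation:
Standard error: SE = σ/√n = 12/√46 = 1.7693
z-statistic: z = (x̄ - μ₀)/SE = (229.00 - 223)/1.7693 = 3.3912
Critical value: ±1.960
p-value = 0.0007
Decision: reject H₀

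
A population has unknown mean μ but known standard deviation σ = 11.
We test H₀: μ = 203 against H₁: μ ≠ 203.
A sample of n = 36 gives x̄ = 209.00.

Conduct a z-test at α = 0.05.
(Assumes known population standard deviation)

Standard error: SE = σ/√n = 11/√36 = 1.8333
z-statistic: z = (x̄ - μ₀)/SE = (209.00 - 203)/1.8333 = 3.2728
Critical value: ±1.960
p-value = 0.0011
Decision: reject H₀

Answer: z = 3.2728, reject H₀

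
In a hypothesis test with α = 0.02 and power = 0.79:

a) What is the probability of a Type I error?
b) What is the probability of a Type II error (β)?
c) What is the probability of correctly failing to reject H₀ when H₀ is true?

a) Type I error probability = α = 0.02
b) Power = P(reject H₀ | H₁ true) = 1 - β = 0.79, so Type II error probability = β = 1 - Power = 0.21
c) P(fail to reject H₀ | H₀ true) = 1 - α = 0.98

Answer: a) 0.02, b) 0.21, c) 0.98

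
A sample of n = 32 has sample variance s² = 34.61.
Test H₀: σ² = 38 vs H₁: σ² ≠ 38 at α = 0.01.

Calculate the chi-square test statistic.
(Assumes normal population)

df = n - 1 = 31
χ² = (n-1)s²/σ₀² = 31×34.61/38 = 28.2345
Critical values: χ²_{0.995,31} = 14.458, χ²_{0.005,31} = 55.003
Rejection region: χ² < 14.458 or χ² > 55.003
Decision: fail to reject H₀

Answer: χ² = 28.2345, fail to reject H₀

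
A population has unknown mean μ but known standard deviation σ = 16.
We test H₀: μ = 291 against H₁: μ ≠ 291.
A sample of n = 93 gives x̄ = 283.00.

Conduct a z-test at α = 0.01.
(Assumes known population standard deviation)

Standard error: SE = σ/√n = 16/√93 = 1.6591
z-statistic: z = (x̄ - μ₀)/SE = (283.00 - 291)/1.6591 = -4.8219
Critical value: ±2.576
p-value < 0.0001
Decision: reject H₀

Answer: z = -4.8219, reject H₀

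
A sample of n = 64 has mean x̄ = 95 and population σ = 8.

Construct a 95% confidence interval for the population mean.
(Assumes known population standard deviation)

Confidence level: 95%, α = 0.05
z_0.025 = 1.960
SE = σ/√n = 8/√64 = 1.0000
Margin of error = 1.960 × 1.0000 = 1.9600
CI: x̄ ± margin = 95 ± 1.9600
CI: (93.0400, 96.9600)

Answer: (93.0400, 96.9600)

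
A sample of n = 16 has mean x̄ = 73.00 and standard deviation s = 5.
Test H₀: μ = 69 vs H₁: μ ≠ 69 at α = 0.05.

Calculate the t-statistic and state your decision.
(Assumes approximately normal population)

df = n - 1 = 15
SE = s/√n = 5/√16 = 1.2500
t = (x̄ - μ₀)/SE = (73.00 - 69)/1.2500 = 3.2000
Critical value: t_{0.025,15} = ±2.131
p-value ≈ 0.0060
Decision: reject H₀

Answer: t = 3.2000, reject H₀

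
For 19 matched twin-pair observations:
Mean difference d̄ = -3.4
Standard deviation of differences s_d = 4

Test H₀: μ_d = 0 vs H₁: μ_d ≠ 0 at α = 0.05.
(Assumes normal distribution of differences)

df = n - 1 = 18
SE = s_d/√n = 4/√19 = 0.9177
t = d̄/SE = -3.4/0.9177 = -3.7049
Critical value: t_{0.025,18} = ±2.101
p-value ≈ 0.0016
Decision: reject H₀

Answer: t = -3.7049, reject H₀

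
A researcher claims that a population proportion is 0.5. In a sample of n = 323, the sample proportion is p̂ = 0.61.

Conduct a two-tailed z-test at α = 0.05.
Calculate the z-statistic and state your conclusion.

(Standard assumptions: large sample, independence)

H₀: p = 0.5, H₁: p ≠ 0.5
Standard error: SE = √(p₀(1-p₀)/n) = √(0.5×0.5/323) = 0.027821
z-statistic: z = (p̂ - p₀)/SE = (0.61 - 0.5)/0.027821 = 3.9538
Critical value: z_0.025 = ±1.960
p-value = 0.0001
Decision: reject H₀ at α = 0.05

Answer: z = 3.9538, reject H₀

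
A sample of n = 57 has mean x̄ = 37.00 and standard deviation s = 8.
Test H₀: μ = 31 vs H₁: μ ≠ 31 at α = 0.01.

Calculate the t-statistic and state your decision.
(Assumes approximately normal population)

df = n - 1 = 56
SE = s/√n = 8/√57 = 1.0596
t = (x̄ - μ₀)/SE = (37.00 - 31)/1.0596 = 5.6625
Critical value: t_{0.005,56} = ±2.667
p-value < 0.0001
Decision: reject H₀

Answer: t = 5.6625, reject H₀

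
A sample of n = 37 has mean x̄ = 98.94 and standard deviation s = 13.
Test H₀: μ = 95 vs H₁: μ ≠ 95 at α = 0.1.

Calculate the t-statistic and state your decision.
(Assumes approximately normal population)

df = n - 1 = 36
SE = s/√n = 13/√37 = 2.1372
t = (x̄ - μ₀)/SE = (98.94 - 95)/2.1372 = 1.8435
Critical value: t_{0.05,36} = ±1.688
p-value ≈ 0.0735
Decision: reject H₀

Answer: t = 1.8435, reject H₀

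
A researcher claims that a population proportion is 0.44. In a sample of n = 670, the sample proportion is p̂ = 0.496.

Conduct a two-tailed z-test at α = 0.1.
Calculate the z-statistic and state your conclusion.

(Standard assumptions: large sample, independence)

H₀: p = 0.44, H₁: p ≠ 0.44
Standard error: SE = √(p₀(1-p₀)/n) = √(0.44×0.56/670) = 0.019177
z-statistic: z = (p̂ - p₀)/SE = (0.496 - 0.44)/0.019177 = 2.9202
Critical value: z_0.05 = ±1.645
p-value = 0.0035
Decision: reject H₀ at α = 0.1

Answer: z = 2.9202, reject H₀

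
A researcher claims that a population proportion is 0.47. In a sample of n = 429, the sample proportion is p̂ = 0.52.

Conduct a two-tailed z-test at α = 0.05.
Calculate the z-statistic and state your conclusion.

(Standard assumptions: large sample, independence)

H₀: p = 0.47, H₁: p ≠ 0.47
Standard error: SE = √(p₀(1-p₀)/n) = √(0.47×0.53/429) = 0.024097
z-statistic: z = (p̂ - p₀)/SE = (0.52 - 0.47)/0.024097 = 2.0749
Critical value: z_0.025 = ±1.960
p-value = 0.0380
Decision: reject H₀ at α = 0.05

Answer: z = 2.0749, reject H₀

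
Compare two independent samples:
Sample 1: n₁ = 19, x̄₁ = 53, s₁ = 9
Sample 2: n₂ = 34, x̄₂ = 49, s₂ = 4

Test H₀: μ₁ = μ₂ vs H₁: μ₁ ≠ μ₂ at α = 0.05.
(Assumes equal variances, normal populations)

Answer: t = 2.2379, reject H₀

Derivation:
Pooled variance: s²_p = [18×9² + 33×4²]/(51) = 38.9412
s_p = 6.2403
SE = s_p×√(1/n₁ + 1/n₂) = 6.2403×√(1/19 + 1/34) = 1.7874
t = (x̄₁ - x̄₂)/SE = (53 - 49)/1.7874 = 2.2379
df = 51, t-critical = ±2.008
Decision: reject H₀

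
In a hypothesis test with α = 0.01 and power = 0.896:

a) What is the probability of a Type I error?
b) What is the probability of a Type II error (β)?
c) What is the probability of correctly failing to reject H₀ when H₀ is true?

Answer: a) 0.01, b) 0.104, c) 0.99

Derivation:
a) Type I error probability = α = 0.01
b) Power = P(reject H₀ | H₁ true) = 1 - β = 0.896, so Type II error probability = β = 1 - Power = 0.104
c) P(fail to reject H₀ | H₀ true) = 1 - α = 0.99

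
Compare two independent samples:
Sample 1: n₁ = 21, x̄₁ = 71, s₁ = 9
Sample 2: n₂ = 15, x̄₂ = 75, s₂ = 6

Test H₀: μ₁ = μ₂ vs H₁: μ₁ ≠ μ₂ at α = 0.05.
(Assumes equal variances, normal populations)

Answer: t = -1.4970, fail to reject H₀

Derivation:
Pooled variance: s²_p = [20×9² + 14×6²]/(34) = 62.4706
s_p = 7.9038
SE = s_p×√(1/n₁ + 1/n₂) = 7.9038×√(1/21 + 1/15) = 2.6720
t = (x̄₁ - x̄₂)/SE = (71 - 75)/2.6720 = -1.4970
df = 34, t-critical = ±2.032
Decision: fail to reject H₀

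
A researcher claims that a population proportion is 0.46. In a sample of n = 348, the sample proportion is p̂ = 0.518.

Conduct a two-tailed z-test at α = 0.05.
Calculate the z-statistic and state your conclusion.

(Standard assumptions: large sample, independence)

H₀: p = 0.46, H₁: p ≠ 0.46
Standard error: SE = √(p₀(1-p₀)/n) = √(0.46×0.54/348) = 0.026717
z-statistic: z = (p̂ - p₀)/SE = (0.518 - 0.46)/0.026717 = 2.1709
Critical value: z_0.025 = ±1.960
p-value = 0.0299
Decision: reject H₀ at α = 0.05

Answer: z = 2.1709, reject H₀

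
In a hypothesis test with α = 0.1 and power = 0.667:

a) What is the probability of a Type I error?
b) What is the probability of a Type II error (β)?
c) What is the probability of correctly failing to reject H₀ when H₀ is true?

Answer: a) 0.1, b) 0.333, c) 0.9

Derivation:
a) Type I error probability = α = 0.1
b) Power = P(reject H₀ | H₁ true) = 1 - β = 0.667, so Type II error probability = β = 1 - Power = 0.333
c) P(fail to reject H₀ | H₀ true) = 1 - α = 0.9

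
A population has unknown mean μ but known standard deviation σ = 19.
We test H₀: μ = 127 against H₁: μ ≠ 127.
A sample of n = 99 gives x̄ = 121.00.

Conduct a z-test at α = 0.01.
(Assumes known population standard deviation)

Standard error: SE = σ/√n = 19/√99 = 1.9096
z-statistic: z = (x̄ - μ₀)/SE = (121.00 - 127)/1.9096 = -3.1420
Critical value: ±2.576
p-value = 0.0017
Decision: reject H₀

Answer: z = -3.1420, reject H₀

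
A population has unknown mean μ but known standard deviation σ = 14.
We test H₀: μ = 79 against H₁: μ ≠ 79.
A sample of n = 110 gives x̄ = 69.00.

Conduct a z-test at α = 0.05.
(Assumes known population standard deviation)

Answer: z = -7.4918, reject H₀

Derivation:
Standard error: SE = σ/√n = 14/√110 = 1.3348
z-statistic: z = (x̄ - μ₀)/SE = (69.00 - 79)/1.3348 = -7.4918
Critical value: ±1.960
p-value < 0.0001
Decision: reject H₀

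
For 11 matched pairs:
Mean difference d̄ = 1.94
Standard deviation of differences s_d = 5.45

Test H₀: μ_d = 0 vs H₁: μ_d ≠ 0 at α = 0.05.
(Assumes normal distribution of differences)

Answer: t = 1.1806, fail to reject H₀

Derivation:
df = n - 1 = 10
SE = s_d/√n = 5.45/√11 = 1.6432
t = d̄/SE = 1.94/1.6432 = 1.1806
Critical value: t_{0.025,10} = ±2.228
p-value ≈ 0.2651
Decision: fail to reject H₀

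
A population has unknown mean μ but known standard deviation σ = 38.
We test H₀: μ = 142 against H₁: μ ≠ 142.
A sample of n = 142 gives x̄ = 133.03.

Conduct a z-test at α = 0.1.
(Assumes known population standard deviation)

Answer: z = -2.8129, reject H₀

Derivation:
Standard error: SE = σ/√n = 38/√142 = 3.1889
z-statistic: z = (x̄ - μ₀)/SE = (133.03 - 142)/3.1889 = -2.8129
Critical value: ±1.645
p-value = 0.0049
Decision: reject H₀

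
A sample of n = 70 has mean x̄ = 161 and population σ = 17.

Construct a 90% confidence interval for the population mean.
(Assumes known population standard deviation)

Answer: (157.6575, 164.3425)

Derivation:
Confidence level: 90%, α = 0.1
z_0.05 = 1.645
SE = σ/√n = 17/√70 = 2.0319
Margin of error = 1.645 × 2.0319 = 3.3425
CI: x̄ ± margin = 161 ± 3.3425
CI: (157.6575, 164.3425)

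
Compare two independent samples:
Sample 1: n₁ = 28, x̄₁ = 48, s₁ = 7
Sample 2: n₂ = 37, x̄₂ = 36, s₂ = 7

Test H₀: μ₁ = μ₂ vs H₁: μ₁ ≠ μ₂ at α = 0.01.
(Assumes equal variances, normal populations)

Answer: t = 6.8438, reject H₀

Derivation:
Pooled variance: s²_p = [27×7² + 36×7²]/(63) = 49.0000
s_p = 7.0000
SE = s_p×√(1/n₁ + 1/n₂) = 7.0000×√(1/28 + 1/37) = 1.7534
t = (x̄₁ - x̄₂)/SE = (48 - 36)/1.7534 = 6.8438
df = 63, t-critical = ±2.656
Decision: reject H₀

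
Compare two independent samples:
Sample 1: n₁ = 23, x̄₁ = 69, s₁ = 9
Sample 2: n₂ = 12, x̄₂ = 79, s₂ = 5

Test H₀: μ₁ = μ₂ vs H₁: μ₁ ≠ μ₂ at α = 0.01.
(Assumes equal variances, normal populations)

Pooled variance: s²_p = [22×9² + 11×5²]/(33) = 62.3333
s_p = 7.8951
SE = s_p×√(1/n₁ + 1/n₂) = 7.8951×√(1/23 + 1/12) = 2.8115
t = (x̄₁ - x̄₂)/SE = (69 - 79)/2.8115 = -3.5568
df = 33, t-critical = ±2.733
Decision: reject H₀

Answer: t = -3.5568, reject H₀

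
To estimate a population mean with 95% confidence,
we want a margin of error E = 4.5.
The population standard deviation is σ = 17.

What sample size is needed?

z_0.025 = 1.960
n = (z×σ/E)² = (1.960×17/4.5)²
n = 54.8258
Round up: n = 55

Answer: n = 55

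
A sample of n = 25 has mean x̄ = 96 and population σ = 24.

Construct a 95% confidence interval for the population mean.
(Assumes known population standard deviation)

Confidence level: 95%, α = 0.05
z_0.025 = 1.960
SE = σ/√n = 24/√25 = 4.8000
Margin of error = 1.960 × 4.8000 = 9.4080
CI: x̄ ± margin = 96 ± 9.4080
CI: (86.5920, 105.4080)

Answer: (86.5920, 105.4080)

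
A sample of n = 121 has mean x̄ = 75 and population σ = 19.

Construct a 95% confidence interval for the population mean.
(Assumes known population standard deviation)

Confidence level: 95%, α = 0.05
z_0.025 = 1.960
SE = σ/√n = 19/√121 = 1.7273
Margin of error = 1.960 × 1.7273 = 3.3855
CI: x̄ ± margin = 75 ± 3.3855
CI: (71.6145, 78.3855)

Answer: (71.6145, 78.3855)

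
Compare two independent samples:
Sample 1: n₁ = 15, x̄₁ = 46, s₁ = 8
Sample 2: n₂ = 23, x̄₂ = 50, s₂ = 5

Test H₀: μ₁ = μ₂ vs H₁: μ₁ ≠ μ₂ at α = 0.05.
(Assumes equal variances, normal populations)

Answer: t = -1.9017, fail to reject H₀

Derivation:
Pooled variance: s²_p = [14×8² + 22×5²]/(36) = 40.1667
s_p = 6.3377
SE = s_p×√(1/n₁ + 1/n₂) = 6.3377×√(1/15 + 1/23) = 2.1034
t = (x̄₁ - x̄₂)/SE = (46 - 50)/2.1034 = -1.9017
df = 36, t-critical = ±2.028
Decision: fail to reject H₀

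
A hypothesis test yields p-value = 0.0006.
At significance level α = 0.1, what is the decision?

Answer: reject H₀

Derivation:
Compare p-value to α:
0.0006 < 0.1
Decision: reject H₀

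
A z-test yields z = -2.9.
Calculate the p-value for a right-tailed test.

Answer: p-value ≈ 0.9981

Derivation:
For z = -2.9:
p = P(Z > -2.9) = 1 - Φ(-2.9) = 0.9981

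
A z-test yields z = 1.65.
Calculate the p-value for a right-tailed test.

Answer: p-value ≈ 0.0495

Derivation:
For z = 1.65:
p = P(Z > 1.65) = 1 - Φ(1.65) = 0.0495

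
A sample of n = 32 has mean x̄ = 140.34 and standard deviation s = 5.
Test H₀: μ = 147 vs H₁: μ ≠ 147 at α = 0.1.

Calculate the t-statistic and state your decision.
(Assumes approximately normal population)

Answer: t = -7.5348, reject H₀

Derivation:
df = n - 1 = 31
SE = s/√n = 5/√32 = 0.8839
t = (x̄ - μ₀)/SE = (140.34 - 147)/0.8839 = -7.5348
Critical value: t_{0.05,31} = ±1.696
p-value < 0.0001
Decision: reject H₀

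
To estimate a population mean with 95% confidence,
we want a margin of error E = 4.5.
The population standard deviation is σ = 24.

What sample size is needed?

Answer: n = 110

Derivation:
z_0.025 = 1.960
n = (z×σ/E)² = (1.960×24/4.5)²
n = 109.2722
Round up: n = 110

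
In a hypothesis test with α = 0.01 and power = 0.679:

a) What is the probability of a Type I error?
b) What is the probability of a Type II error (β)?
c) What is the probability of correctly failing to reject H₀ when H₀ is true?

Answer: a) 0.01, b) 0.321, c) 0.99

Derivation:
a) Type I error probability = α = 0.01
b) Power = P(reject H₀ | H₁ true) = 1 - β = 0.679, so Type II error probability = β = 1 - Power = 0.321
c) P(fail to reject H₀ | H₀ true) = 1 - α = 0.99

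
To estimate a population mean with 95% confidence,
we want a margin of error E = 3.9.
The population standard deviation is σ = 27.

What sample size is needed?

Answer: n = 185

Derivation:
z_0.025 = 1.960
n = (z×σ/E)² = (1.960×27/3.9)²
n = 184.1240
Round up: n = 185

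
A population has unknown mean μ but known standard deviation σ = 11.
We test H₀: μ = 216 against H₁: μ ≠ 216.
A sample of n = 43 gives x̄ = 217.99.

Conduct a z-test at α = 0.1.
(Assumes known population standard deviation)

Answer: z = 1.1863, fail to reject H₀

Derivation:
Standard error: SE = σ/√n = 11/√43 = 1.6775
z-statistic: z = (x̄ - μ₀)/SE = (217.99 - 216)/1.6775 = 1.1863
Critical value: ±1.645
p-value = 0.2355
Decision: fail to reject H₀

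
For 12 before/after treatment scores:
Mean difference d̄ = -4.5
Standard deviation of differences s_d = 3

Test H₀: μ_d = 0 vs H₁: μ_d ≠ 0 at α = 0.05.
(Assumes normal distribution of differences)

df = n - 1 = 11
SE = s_d/√n = 3/√12 = 0.8660
t = d̄/SE = -4.5/0.8660 = -5.1963
Critical value: t_{0.025,11} = ±2.201
p-value ≈ 0.0003
Decision: reject H₀

Answer: t = -5.1963, reject H₀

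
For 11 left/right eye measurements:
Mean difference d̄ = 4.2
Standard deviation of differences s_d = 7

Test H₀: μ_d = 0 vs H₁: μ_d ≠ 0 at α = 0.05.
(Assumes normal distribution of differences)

df = n - 1 = 10
SE = s_d/√n = 7/√11 = 2.1106
t = d̄/SE = 4.2/2.1106 = 1.9900
Critical value: t_{0.025,10} = ±2.228
p-value ≈ 0.0746
Decision: fail to reject H₀

Answer: t = 1.9900, fail to reject H₀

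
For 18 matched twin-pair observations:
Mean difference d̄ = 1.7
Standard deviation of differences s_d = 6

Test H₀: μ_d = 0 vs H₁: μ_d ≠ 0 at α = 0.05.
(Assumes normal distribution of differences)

df = n - 1 = 17
SE = s_d/√n = 6/√18 = 1.4142
t = d̄/SE = 1.7/1.4142 = 1.2021
Critical value: t_{0.025,17} = ±2.110
p-value ≈ 0.2458
Decision: fail to reject H₀

Answer: t = 1.2021, fail to reject H₀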